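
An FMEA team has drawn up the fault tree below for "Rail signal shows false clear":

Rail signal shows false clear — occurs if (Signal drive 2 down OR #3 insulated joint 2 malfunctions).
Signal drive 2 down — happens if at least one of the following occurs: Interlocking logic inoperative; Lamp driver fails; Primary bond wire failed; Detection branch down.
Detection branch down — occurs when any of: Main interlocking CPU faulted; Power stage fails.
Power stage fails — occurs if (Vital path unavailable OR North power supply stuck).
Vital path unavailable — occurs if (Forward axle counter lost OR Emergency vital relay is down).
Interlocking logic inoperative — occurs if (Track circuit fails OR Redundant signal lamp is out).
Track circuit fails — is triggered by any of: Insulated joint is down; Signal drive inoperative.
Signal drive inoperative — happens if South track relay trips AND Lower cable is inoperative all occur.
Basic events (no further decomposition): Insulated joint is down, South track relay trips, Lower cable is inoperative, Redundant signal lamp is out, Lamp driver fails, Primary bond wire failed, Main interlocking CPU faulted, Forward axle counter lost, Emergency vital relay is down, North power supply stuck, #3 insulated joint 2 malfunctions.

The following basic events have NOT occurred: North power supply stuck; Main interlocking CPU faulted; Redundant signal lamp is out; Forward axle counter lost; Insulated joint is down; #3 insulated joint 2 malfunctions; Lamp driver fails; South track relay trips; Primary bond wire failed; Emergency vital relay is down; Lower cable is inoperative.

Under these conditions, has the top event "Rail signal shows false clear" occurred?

Signal drive inoperative [AND]: South track relay trips=not, Lower cable is inoperative=not → not all inputs occur → does not occur.
Track circuit fails [OR]: Insulated joint is down=not, Signal drive inoperative=not → no input occurs → does not occur.
Interlocking logic inoperative [OR]: Track circuit fails=not, Redundant signal lamp is out=not → no input occurs → does not occur.
Vital path unavailable [OR]: Forward axle counter lost=not, Emergency vital relay is down=not → no input occurs → does not occur.
Power stage fails [OR]: Vital path unavailable=not, North power supply stuck=not → no input occurs → does not occur.
Detection branch down [OR]: Main interlocking CPU faulted=not, Power stage fails=not → no input occurs → does not occur.
Signal drive 2 down [OR]: Interlocking logic inoperative=not, Lamp driver fails=not, Primary bond wire failed=not, Detection branch down=not → no input occurs → does not occur.
Rail signal shows false clear [OR]: Signal drive 2 down=not, #3 insulated joint 2 malfunctions=not → no input occurs → does not occur.

No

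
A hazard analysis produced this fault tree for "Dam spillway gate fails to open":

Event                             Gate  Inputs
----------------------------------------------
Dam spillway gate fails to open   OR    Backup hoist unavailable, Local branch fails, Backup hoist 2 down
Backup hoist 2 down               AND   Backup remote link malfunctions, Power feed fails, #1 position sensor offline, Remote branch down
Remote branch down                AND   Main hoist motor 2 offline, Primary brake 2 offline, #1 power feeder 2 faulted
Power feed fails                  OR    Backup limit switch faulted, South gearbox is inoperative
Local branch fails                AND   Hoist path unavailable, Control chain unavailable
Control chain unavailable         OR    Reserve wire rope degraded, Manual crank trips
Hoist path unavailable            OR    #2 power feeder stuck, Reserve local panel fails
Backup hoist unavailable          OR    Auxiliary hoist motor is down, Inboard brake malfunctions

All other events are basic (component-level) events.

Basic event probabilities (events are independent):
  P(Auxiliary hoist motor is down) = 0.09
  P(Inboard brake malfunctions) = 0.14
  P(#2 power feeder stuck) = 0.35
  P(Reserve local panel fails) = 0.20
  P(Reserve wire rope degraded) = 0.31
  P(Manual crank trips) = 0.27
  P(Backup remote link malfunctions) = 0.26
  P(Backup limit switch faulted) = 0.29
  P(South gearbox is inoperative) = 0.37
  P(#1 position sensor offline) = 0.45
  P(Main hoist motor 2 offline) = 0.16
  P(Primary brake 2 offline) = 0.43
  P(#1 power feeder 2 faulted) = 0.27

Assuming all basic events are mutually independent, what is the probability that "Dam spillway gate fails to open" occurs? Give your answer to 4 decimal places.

0.4046

P(Backup hoist unavailable) [OR] = 1 − (1−0.09) × (1−0.14) = 0.217400
P(Hoist path unavailable) [OR] = 1 − (1−0.35) × (1−0.20) = 0.480000
P(Control chain unavailable) [OR] = 1 − (1−0.31) × (1−0.27) = 0.496300
P(Local branch fails) [AND] = 0.480000 × 0.496300 = 0.238224
P(Power feed fails) [OR] = 1 − (1−0.29) × (1−0.37) = 0.552700
P(Remote branch down) [AND] = 0.16 × 0.43 × 0.27 = 0.018576
P(Backup hoist 2 down) [AND] = 0.26 × 0.552700 × 0.45 × 0.018576 = 0.001201
P(Dam spillway gate fails to open) [OR] = 1 − (1−0.217400) × (1−0.238224) × (1−0.001201) = 0.404550
Rounded to 4 decimal places: P(Dam spillway gate fails to open) ≈ 0.4046.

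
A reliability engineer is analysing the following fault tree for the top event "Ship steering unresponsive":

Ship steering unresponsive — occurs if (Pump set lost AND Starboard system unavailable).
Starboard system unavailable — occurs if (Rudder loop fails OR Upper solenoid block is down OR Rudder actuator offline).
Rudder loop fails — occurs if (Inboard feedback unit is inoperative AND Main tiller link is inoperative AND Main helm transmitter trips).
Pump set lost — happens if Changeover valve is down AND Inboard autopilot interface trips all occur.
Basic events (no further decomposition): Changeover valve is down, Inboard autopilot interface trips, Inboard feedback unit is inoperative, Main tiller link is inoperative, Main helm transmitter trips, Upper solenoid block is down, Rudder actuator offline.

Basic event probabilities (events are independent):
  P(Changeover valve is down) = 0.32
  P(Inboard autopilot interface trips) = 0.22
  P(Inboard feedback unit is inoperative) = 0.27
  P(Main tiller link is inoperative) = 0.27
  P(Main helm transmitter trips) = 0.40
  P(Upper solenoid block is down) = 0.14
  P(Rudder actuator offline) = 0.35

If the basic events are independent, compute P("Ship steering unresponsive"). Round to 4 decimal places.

0.0322

P(Pump set lost) [AND] = 0.32 × 0.22 = 0.070400
P(Rudder loop fails) [AND] = 0.27 × 0.27 × 0.40 = 0.029160
P(Starboard system unavailable) [OR] = 1 − (1−0.029160) × (1−0.14) × (1−0.35) = 0.457300
P(Ship steering unresponsive) [AND] = 0.070400 × 0.457300 = 0.032194
Rounded to 4 decimal places: P(Ship steering unresponsive) ≈ 0.0322.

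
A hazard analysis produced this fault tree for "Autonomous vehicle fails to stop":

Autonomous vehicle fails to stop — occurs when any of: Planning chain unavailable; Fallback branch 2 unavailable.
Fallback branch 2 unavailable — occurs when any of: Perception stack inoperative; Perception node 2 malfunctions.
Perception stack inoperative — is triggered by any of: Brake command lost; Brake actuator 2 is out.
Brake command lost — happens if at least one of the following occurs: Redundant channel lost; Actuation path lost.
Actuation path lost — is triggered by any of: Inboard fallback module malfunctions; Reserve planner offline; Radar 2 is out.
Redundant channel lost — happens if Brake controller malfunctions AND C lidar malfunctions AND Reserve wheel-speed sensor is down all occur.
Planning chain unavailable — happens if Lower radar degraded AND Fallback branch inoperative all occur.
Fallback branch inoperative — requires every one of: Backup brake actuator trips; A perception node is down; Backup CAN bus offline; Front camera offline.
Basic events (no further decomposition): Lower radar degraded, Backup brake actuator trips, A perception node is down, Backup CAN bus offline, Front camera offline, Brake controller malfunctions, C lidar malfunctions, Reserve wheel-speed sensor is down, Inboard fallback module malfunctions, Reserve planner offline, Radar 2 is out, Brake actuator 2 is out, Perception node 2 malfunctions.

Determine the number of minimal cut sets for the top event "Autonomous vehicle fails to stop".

7

Fallback branch inoperative [AND]: one cut set from each child combined → 1 × 1 × 1 × 1 = 1 cut set(s).
Planning chain unavailable [AND]: one cut set from each child combined → 1 × 1 = 1 cut set(s).
Redundant channel lost [AND]: one cut set from each child combined → 1 × 1 × 1 = 1 cut set(s).
Actuation path lost [OR]: union of children's cut sets → 3 cut set(s).
Brake command lost [OR]: union of children's cut sets → 4 cut set(s).
Perception stack inoperative [OR]: union of children's cut sets → 5 cut set(s).
Fallback branch 2 unavailable [OR]: union of children's cut sets → 6 cut set(s).
Autonomous vehicle fails to stop [OR]: union of children's cut sets → 7 cut set(s).
Minimal cut sets: {A perception node is down, Backup CAN bus offline, Backup brake actuator trips, Front camera offline, Lower radar degraded}; {Brake controller malfunctions, C lidar malfunctions, Reserve wheel-speed sensor is down}; {Inboard fallback module malfunctions}; {Reserve planner offline}; {Radar 2 is out}; {Brake actuator 2 is out}; {Perception node 2 malfunctions}.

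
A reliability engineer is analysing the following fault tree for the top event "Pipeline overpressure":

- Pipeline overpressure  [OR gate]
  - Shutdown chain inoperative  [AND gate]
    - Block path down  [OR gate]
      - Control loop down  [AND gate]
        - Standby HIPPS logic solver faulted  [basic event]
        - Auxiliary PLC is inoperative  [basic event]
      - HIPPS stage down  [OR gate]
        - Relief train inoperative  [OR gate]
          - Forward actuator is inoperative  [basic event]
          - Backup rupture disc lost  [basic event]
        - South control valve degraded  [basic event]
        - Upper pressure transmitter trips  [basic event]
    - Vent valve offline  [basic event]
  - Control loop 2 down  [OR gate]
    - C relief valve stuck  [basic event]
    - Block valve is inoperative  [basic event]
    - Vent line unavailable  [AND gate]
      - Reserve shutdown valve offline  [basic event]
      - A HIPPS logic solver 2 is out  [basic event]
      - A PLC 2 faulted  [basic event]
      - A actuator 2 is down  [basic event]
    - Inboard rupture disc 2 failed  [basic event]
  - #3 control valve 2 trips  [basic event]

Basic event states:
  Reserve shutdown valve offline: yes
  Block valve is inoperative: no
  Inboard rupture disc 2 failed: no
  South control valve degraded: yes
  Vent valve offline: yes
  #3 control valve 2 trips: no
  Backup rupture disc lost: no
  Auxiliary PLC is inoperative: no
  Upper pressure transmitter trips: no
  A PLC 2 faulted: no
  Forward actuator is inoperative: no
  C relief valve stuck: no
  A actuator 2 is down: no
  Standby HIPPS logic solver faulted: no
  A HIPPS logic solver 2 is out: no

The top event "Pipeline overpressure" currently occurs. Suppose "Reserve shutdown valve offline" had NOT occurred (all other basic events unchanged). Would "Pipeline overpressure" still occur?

Counterfactual: set "Reserve shutdown valve offline" to not occurred.
Control loop down [AND]: Standby HIPPS logic solver faulted=not, Auxiliary PLC is inoperative=not → not all inputs occur → does not occur.
Relief train inoperative [OR]: Forward actuator is inoperative=not, Backup rupture disc lost=not → no input occurs → does not occur.
HIPPS stage down [OR]: Relief train inoperative=not, South control valve degraded=occurs, Upper pressure transmitter trips=not → at least one input occurs → occurs.
Block path down [OR]: Control loop down=not, HIPPS stage down=occurs → at least one input occurs → occurs.
Shutdown chain inoperative [AND]: Block path down=occurs, Vent valve offline=occurs → all inputs occur → occurs.
Vent line unavailable [AND]: Reserve shutdown valve offline=not, A HIPPS logic solver 2 is out=not, A PLC 2 faulted=not, A actuator 2 is down=not → not all inputs occur → does not occur.
Control loop 2 down [OR]: C relief valve stuck=not, Block valve is inoperative=not, Vent line unavailable=not, Inboard rupture disc 2 failed=not → no input occurs → does not occur.
Pipeline overpressure [OR]: Shutdown chain inoperative=occurs, Control loop 2 down=not, #3 control valve 2 trips=not → at least one input occurs → occurs.

Yes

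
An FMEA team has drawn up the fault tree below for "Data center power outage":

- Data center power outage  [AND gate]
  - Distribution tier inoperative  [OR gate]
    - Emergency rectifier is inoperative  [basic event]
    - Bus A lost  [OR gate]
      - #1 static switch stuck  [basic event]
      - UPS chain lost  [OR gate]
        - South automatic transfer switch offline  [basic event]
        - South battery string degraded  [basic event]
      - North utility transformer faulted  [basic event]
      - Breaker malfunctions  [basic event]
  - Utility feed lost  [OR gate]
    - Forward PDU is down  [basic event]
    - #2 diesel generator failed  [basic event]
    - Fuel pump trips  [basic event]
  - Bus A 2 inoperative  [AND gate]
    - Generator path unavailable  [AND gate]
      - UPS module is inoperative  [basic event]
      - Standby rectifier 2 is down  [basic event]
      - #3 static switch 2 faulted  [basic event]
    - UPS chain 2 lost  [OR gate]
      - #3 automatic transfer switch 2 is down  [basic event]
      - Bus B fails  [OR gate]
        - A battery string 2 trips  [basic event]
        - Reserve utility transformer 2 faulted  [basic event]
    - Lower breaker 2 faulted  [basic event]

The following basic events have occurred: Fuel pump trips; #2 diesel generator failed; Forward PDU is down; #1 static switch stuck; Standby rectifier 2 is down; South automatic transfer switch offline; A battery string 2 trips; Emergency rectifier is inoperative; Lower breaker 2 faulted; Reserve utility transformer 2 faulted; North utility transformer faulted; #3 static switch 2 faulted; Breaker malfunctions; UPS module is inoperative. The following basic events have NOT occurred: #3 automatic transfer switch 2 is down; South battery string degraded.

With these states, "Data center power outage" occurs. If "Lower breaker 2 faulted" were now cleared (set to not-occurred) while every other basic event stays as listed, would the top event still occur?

No

Counterfactual: set "Lower breaker 2 faulted" to not occurred.
UPS chain lost [OR]: South automatic transfer switch offline=occurs, South battery string degraded=not → at least one input occurs → occurs.
Bus A lost [OR]: #1 static switch stuck=occurs, UPS chain lost=occurs, North utility transformer faulted=occurs, Breaker malfunctions=occurs → at least one input occurs → occurs.
Distribution tier inoperative [OR]: Emergency rectifier is inoperative=occurs, Bus A lost=occurs → at least one input occurs → occurs.
Utility feed lost [OR]: Forward PDU is down=occurs, #2 diesel generator failed=occurs, Fuel pump trips=occurs → at least one input occurs → occurs.
Generator path unavailable [AND]: UPS module is inoperative=occurs, Standby rectifier 2 is down=occurs, #3 static switch 2 faulted=occurs → all inputs occur → occurs.
Bus B fails [OR]: A battery string 2 trips=occurs, Reserve utility transformer 2 faulted=occurs → at least one input occurs → occurs.
UPS chain 2 lost [OR]: #3 automatic transfer switch 2 is down=not, Bus B fails=occurs → at least one input occurs → occurs.
Bus A 2 inoperative [AND]: Generator path unavailable=occurs, UPS chain 2 lost=occurs, Lower breaker 2 faulted=not → not all inputs occur → does not occur.
Data center power outage [AND]: Distribution tier inoperative=occurs, Utility feed lost=occurs, Bus A 2 inoperative=not → not all inputs occur → does not occur.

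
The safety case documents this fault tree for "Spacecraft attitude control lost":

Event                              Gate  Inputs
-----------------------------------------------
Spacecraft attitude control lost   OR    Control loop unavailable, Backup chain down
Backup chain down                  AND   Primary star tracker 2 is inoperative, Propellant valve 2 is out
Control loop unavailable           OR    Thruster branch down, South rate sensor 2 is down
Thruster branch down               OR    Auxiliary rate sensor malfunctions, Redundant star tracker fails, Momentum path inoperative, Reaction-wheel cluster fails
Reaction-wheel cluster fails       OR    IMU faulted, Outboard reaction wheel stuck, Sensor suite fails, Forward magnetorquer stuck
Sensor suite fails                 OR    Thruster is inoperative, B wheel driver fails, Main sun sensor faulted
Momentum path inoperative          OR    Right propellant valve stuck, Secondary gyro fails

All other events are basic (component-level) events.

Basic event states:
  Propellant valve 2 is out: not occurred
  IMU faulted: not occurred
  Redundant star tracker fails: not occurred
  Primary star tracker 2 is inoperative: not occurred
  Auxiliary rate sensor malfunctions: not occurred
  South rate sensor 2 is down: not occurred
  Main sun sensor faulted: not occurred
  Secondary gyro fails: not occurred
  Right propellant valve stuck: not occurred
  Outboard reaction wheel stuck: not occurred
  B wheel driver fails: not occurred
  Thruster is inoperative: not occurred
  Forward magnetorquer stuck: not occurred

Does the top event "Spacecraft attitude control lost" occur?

No

Momentum path inoperative [OR]: Right propellant valve stuck=not, Secondary gyro fails=not → no input occurs → does not occur.
Sensor suite fails [OR]: Thruster is inoperative=not, B wheel driver fails=not, Main sun sensor faulted=not → no input occurs → does not occur.
Reaction-wheel cluster fails [OR]: IMU faulted=not, Outboard reaction wheel stuck=not, Sensor suite fails=not, Forward magnetorquer stuck=not → no input occurs → does not occur.
Thruster branch down [OR]: Auxiliary rate sensor malfunctions=not, Redundant star tracker fails=not, Momentum path inoperative=not, Reaction-wheel cluster fails=not → no input occurs → does not occur.
Control loop unavailable [OR]: Thruster branch down=not, South rate sensor 2 is down=not → no input occurs → does not occur.
Backup chain down [AND]: Primary star tracker 2 is inoperative=not, Propellant valve 2 is out=not → not all inputs occur → does not occur.
Spacecraft attitude control lost [OR]: Control loop unavailable=not, Backup chain down=not → no input occurs → does not occur.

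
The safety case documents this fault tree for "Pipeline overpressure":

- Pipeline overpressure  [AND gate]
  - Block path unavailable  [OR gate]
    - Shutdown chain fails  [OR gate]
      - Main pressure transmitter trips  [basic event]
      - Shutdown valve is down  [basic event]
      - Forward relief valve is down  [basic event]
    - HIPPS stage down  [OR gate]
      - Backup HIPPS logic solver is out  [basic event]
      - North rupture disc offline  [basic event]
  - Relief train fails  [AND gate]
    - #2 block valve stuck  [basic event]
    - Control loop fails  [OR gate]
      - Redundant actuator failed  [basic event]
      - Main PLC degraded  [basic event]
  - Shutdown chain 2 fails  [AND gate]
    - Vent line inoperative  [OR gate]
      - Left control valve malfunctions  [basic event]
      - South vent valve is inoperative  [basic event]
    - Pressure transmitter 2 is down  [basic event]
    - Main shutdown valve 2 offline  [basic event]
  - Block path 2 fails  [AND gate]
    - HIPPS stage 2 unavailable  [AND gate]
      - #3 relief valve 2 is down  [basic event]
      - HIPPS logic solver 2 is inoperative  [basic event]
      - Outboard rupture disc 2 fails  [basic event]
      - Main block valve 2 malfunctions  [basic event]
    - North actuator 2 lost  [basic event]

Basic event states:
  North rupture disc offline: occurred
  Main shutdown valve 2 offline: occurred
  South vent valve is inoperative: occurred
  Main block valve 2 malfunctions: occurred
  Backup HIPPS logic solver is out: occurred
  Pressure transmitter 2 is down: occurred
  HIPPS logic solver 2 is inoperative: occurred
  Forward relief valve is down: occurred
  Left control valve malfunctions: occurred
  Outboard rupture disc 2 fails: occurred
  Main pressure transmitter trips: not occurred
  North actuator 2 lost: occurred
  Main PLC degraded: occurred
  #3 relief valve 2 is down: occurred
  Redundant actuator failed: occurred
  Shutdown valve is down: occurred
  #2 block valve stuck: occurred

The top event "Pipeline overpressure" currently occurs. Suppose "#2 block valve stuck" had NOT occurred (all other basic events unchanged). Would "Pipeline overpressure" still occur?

Counterfactual: set "#2 block valve stuck" to not occurred.
Shutdown chain fails [OR]: Main pressure transmitter trips=not, Shutdown valve is down=occurs, Forward relief valve is down=occurs → at least one input occurs → occurs.
HIPPS stage down [OR]: Backup HIPPS logic solver is out=occurs, North rupture disc offline=occurs → at least one input occurs → occurs.
Block path unavailable [OR]: Shutdown chain fails=occurs, HIPPS stage down=occurs → at least one input occurs → occurs.
Control loop fails [OR]: Redundant actuator failed=occurs, Main PLC degraded=occurs → at least one input occurs → occurs.
Relief train fails [AND]: #2 block valve stuck=not, Control loop fails=occurs → not all inputs occur → does not occur.
Vent line inoperative [OR]: Left control valve malfunctions=occurs, South vent valve is inoperative=occurs → at least one input occurs → occurs.
Shutdown chain 2 fails [AND]: Vent line inoperative=occurs, Pressure transmitter 2 is down=occurs, Main shutdown valve 2 offline=occurs → all inputs occur → occurs.
HIPPS stage 2 unavailable [AND]: #3 relief valve 2 is down=occurs, HIPPS logic solver 2 is inoperative=occurs, Outboard rupture disc 2 fails=occurs, Main block valve 2 malfunctions=occurs → all inputs occur → occurs.
Block path 2 fails [AND]: HIPPS stage 2 unavailable=occurs, North actuator 2 lost=occurs → all inputs occur → occurs.
Pipeline overpressure [AND]: Block path unavailable=occurs, Relief train fails=not, Shutdown chain 2 fails=occurs, Block path 2 fails=occurs → not all inputs occur → does not occur.

No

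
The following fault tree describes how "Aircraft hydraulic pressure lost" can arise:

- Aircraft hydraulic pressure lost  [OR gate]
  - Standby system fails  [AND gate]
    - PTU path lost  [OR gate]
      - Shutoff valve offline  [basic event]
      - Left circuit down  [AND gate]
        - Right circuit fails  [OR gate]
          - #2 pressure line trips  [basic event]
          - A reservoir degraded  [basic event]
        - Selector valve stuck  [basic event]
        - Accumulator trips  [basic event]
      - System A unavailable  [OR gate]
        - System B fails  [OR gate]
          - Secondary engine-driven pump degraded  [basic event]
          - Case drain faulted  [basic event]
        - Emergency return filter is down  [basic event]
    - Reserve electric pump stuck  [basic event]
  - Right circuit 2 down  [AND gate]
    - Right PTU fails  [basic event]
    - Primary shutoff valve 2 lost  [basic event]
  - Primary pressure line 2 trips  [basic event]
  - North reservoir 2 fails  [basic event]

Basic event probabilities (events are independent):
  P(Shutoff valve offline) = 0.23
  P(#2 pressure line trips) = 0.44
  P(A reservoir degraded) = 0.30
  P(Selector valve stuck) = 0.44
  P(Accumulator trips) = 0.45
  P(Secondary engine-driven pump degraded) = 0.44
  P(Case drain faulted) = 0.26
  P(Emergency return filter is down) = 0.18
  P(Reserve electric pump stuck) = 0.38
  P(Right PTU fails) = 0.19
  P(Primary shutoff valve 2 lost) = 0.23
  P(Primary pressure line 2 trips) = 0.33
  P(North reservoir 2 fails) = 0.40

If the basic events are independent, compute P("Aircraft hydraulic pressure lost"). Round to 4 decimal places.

P(Right circuit fails) [OR] = 1 − (1−0.44) × (1−0.30) = 0.608000
P(Left circuit down) [AND] = 0.608000 × 0.44 × 0.45 = 0.120384
P(System B fails) [OR] = 1 − (1−0.44) × (1−0.26) = 0.585600
P(System A unavailable) [OR] = 1 − (1−0.585600) × (1−0.18) = 0.660192
P(PTU path lost) [OR] = 1 − (1−0.23) × (1−0.120384) × (1−0.660192) = 0.769847
P(Standby system fails) [AND] = 0.769847 × 0.38 = 0.292542
P(Right circuit 2 down) [AND] = 0.19 × 0.23 = 0.043700
P(Aircraft hydraulic pressure lost) [OR] = 1 − (1−0.292542) × (1−0.043700) × (1−0.33) × (1−0.40) = 0.728030
Rounded to 4 decimal places: P(Aircraft hydraulic pressure lost) ≈ 0.7280.

0.7280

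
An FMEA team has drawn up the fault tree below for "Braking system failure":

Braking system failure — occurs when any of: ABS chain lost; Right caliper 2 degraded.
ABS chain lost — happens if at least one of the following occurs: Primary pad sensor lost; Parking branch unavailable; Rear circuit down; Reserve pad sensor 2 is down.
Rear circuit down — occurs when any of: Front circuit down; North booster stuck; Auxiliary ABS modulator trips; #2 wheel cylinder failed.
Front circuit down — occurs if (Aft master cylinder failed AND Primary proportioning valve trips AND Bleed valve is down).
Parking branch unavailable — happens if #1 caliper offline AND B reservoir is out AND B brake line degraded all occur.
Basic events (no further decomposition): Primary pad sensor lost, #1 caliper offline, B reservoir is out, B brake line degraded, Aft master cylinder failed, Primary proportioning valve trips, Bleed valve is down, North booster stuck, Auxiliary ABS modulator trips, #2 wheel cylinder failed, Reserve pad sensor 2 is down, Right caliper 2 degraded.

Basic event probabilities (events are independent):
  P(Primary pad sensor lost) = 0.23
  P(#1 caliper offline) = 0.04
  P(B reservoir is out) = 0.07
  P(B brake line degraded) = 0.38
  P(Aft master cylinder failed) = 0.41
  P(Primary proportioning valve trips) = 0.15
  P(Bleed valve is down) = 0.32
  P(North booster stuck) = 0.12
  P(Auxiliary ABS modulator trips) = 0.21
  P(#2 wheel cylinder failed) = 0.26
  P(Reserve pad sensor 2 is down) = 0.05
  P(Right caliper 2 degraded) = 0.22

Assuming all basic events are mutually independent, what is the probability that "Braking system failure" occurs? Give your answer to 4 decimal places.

0.7126

P(Parking branch unavailable) [AND] = 0.04 × 0.07 × 0.38 = 0.001064
P(Front circuit down) [AND] = 0.41 × 0.15 × 0.32 = 0.019680
P(Rear circuit down) [OR] = 1 − (1−0.019680) × (1−0.12) × (1−0.21) × (1−0.26) = 0.495676
P(ABS chain lost) [OR] = 1 − (1−0.23) × (1−0.001064) × (1−0.495676) × (1−0.05) = 0.631480
P(Braking system failure) [OR] = 1 − (1−0.631480) × (1−0.22) = 0.712554
Rounded to 4 decimal places: P(Braking system failure) ≈ 0.7126.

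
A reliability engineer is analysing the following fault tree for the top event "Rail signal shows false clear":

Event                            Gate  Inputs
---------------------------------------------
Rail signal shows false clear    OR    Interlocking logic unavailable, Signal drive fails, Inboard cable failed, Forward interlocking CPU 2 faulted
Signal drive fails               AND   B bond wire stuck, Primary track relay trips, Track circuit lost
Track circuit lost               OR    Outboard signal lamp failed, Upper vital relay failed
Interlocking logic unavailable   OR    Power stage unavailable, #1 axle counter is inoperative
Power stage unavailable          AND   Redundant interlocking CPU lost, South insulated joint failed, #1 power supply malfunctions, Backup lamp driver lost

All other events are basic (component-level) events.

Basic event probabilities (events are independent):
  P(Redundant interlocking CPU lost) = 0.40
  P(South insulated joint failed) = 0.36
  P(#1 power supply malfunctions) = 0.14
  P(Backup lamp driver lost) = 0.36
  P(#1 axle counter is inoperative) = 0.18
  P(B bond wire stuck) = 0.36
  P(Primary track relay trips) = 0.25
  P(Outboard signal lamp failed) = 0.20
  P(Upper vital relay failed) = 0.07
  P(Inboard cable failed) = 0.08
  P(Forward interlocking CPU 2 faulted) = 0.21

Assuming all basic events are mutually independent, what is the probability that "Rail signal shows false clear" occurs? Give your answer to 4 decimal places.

0.4220

P(Power stage unavailable) [AND] = 0.40 × 0.36 × 0.14 × 0.36 = 0.007258
P(Interlocking logic unavailable) [OR] = 1 − (1−0.007258) × (1−0.18) = 0.185952
P(Track circuit lost) [OR] = 1 − (1−0.20) × (1−0.07) = 0.256000
P(Signal drive fails) [AND] = 0.36 × 0.25 × 0.256000 = 0.023040
P(Rail signal shows false clear) [OR] = 1 − (1−0.185952) × (1−0.023040) × (1−0.08) × (1−0.21) = 0.421982
Rounded to 4 decimal places: P(Rail signal shows false clear) ≈ 0.4220.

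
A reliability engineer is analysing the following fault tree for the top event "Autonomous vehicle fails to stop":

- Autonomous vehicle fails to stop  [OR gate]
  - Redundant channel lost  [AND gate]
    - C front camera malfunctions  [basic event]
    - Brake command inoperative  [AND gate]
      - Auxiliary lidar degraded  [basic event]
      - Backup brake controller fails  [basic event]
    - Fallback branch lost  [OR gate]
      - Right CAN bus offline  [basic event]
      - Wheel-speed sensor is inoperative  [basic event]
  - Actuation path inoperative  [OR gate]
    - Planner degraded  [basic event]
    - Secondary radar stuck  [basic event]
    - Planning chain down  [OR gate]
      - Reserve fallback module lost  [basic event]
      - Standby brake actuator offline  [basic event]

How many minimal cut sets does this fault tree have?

Brake command inoperative [AND]: one cut set from each child combined → 1 × 1 = 1 cut set(s).
Fallback branch lost [OR]: union of children's cut sets → 2 cut set(s).
Redundant channel lost [AND]: one cut set from each child combined → 1 × 1 × 2 = 2 cut set(s).
Planning chain down [OR]: union of children's cut sets → 2 cut set(s).
Actuation path inoperative [OR]: union of children's cut sets → 4 cut set(s).
Autonomous vehicle fails to stop [OR]: union of children's cut sets → 6 cut set(s).
Minimal cut sets: {Auxiliary lidar degraded, Backup brake controller fails, C front camera malfunctions, Right CAN bus offline}; {Auxiliary lidar degraded, Backup brake controller fails, C front camera malfunctions, Wheel-speed sensor is inoperative}; {Planner degraded}; {Secondary radar stuck}; {Reserve fallback module lost}; {Standby brake actuator offline}.

6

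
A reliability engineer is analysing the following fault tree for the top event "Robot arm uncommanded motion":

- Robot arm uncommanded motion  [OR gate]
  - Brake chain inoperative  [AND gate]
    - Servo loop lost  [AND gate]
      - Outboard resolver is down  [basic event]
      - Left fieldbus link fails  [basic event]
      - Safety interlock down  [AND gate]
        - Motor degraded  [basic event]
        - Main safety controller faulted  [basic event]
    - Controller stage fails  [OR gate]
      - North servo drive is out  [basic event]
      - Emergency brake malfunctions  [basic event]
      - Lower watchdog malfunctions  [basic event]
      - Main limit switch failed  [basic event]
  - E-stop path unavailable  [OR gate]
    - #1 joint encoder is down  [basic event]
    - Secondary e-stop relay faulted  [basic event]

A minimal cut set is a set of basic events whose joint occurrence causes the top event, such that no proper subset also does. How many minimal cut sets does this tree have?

Safety interlock down [AND]: one cut set from each child combined → 1 × 1 = 1 cut set(s).
Servo loop lost [AND]: one cut set from each child combined → 1 × 1 × 1 = 1 cut set(s).
Controller stage fails [OR]: union of children's cut sets → 4 cut set(s).
Brake chain inoperative [AND]: one cut set from each child combined → 1 × 4 = 4 cut set(s).
E-stop path unavailable [OR]: union of children's cut sets → 2 cut set(s).
Robot arm uncommanded motion [OR]: union of children's cut sets → 6 cut set(s).
Minimal cut sets: {Left fieldbus link fails, Main safety controller faulted, Motor degraded, North servo drive is out, Outboard resolver is down}; {Emergency brake malfunctions, Left fieldbus link fails, Main safety controller faulted, Motor degraded, Outboard resolver is down}; {Left fieldbus link fails, Lower watchdog malfunctions, Main safety controller faulted, Motor degraded, Outboard resolver is down}; {Left fieldbus link fails, Main limit switch failed, Main safety controller faulted, Motor degraded, Outboard resolver is down}; {#1 joint encoder is down}; {Secondary e-stop relay faulted}.

6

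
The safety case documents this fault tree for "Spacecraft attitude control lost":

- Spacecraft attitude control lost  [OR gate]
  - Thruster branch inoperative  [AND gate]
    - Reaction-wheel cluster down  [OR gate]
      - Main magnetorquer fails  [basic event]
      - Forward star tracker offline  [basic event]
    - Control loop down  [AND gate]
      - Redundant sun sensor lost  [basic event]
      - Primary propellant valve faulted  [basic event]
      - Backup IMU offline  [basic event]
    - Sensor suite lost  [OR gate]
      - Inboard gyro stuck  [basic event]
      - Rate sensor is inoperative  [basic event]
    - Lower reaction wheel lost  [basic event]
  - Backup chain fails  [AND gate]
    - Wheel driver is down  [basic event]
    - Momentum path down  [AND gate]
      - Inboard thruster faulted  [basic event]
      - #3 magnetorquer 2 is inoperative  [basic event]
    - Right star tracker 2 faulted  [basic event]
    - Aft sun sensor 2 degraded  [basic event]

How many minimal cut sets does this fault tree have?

5

Reaction-wheel cluster down [OR]: union of children's cut sets → 2 cut set(s).
Control loop down [AND]: one cut set from each child combined → 1 × 1 × 1 = 1 cut set(s).
Sensor suite lost [OR]: union of children's cut sets → 2 cut set(s).
Thruster branch inoperative [AND]: one cut set from each child combined → 2 × 1 × 2 × 1 = 4 cut set(s).
Momentum path down [AND]: one cut set from each child combined → 1 × 1 = 1 cut set(s).
Backup chain fails [AND]: one cut set from each child combined → 1 × 1 × 1 × 1 = 1 cut set(s).
Spacecraft attitude control lost [OR]: union of children's cut sets → 5 cut set(s).
Minimal cut sets: {Backup IMU offline, Inboard gyro stuck, Lower reaction wheel lost, Main magnetorquer fails, Primary propellant valve faulted, Redundant sun sensor lost}; {Backup IMU offline, Lower reaction wheel lost, Main magnetorquer fails, Primary propellant valve faulted, Rate sensor is inoperative, Redundant sun sensor lost}; {Backup IMU offline, Forward star tracker offline, Inboard gyro stuck, Lower reaction wheel lost, Primary propellant valve faulted, Redundant sun sensor lost}; {Backup IMU offline, Forward star tracker offline, Lower reaction wheel lost, Primary propellant valve faulted, Rate sensor is inoperative, Redundant sun sensor lost}; {#3 magnetorquer 2 is inoperative, Aft sun sensor 2 degraded, Inboard thruster faulted, Right star tracker 2 faulted, Wheel driver is down}.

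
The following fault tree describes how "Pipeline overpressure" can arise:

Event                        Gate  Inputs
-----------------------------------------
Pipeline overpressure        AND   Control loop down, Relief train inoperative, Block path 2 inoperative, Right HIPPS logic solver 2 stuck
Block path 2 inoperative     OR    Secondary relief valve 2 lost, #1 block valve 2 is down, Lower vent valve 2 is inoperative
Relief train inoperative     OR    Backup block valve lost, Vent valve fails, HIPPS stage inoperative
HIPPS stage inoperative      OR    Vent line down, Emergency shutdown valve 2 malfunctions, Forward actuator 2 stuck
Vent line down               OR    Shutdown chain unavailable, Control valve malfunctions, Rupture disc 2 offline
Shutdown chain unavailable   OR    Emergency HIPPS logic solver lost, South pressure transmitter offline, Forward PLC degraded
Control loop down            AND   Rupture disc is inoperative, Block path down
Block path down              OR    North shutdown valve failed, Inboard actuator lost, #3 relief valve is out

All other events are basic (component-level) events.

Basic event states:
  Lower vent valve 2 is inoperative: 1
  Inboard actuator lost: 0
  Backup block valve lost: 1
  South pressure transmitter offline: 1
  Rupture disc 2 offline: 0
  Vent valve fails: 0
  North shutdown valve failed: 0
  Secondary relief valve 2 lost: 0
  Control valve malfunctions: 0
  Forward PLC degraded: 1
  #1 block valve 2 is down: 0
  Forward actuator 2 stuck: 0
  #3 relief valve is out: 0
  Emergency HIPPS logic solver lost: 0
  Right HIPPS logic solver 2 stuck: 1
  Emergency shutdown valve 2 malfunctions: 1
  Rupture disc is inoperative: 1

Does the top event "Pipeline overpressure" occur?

No

Block path down [OR]: North shutdown valve failed=not, Inboard actuator lost=not, #3 relief valve is out=not → no input occurs → does not occur.
Control loop down [AND]: Rupture disc is inoperative=occurs, Block path down=not → not all inputs occur → does not occur.
Shutdown chain unavailable [OR]: Emergency HIPPS logic solver lost=not, South pressure transmitter offline=occurs, Forward PLC degraded=occurs → at least one input occurs → occurs.
Vent line down [OR]: Shutdown chain unavailable=occurs, Control valve malfunctions=not, Rupture disc 2 offline=not → at least one input occurs → occurs.
HIPPS stage inoperative [OR]: Vent line down=occurs, Emergency shutdown valve 2 malfunctions=occurs, Forward actuator 2 stuck=not → at least one input occurs → occurs.
Relief train inoperative [OR]: Backup block valve lost=occurs, Vent valve fails=not, HIPPS stage inoperative=occurs → at least one input occurs → occurs.
Block path 2 inoperative [OR]: Secondary relief valve 2 lost=not, #1 block valve 2 is down=not, Lower vent valve 2 is inoperative=occurs → at least one input occurs → occurs.
Pipeline overpressure [AND]: Control loop down=not, Relief train inoperative=occurs, Block path 2 inoperative=occurs, Right HIPPS logic solver 2 stuck=occurs → not all inputs occur → does not occur.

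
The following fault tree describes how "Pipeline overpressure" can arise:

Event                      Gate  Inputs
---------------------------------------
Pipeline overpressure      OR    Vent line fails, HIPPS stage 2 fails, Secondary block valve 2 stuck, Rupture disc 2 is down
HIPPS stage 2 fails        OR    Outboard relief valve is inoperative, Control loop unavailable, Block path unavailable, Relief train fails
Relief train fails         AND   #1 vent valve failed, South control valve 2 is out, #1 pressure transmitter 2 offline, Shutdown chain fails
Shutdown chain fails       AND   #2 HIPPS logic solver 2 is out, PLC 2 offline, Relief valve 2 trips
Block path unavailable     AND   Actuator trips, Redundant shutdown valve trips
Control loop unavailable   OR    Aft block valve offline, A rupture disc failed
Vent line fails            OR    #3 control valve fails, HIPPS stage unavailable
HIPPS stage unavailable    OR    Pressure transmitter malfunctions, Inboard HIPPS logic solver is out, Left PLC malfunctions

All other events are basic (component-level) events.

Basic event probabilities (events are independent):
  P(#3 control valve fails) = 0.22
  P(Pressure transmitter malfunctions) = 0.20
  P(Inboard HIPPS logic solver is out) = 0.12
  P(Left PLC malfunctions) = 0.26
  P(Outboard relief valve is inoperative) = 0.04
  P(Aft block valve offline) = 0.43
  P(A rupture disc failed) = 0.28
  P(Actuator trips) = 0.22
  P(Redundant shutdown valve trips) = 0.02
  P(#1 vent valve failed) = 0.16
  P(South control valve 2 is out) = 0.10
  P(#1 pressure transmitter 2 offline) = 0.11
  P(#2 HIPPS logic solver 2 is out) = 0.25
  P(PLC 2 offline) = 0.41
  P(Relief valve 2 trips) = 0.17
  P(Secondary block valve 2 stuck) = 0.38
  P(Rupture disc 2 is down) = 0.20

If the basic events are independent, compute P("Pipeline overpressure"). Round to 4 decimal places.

P(HIPPS stage unavailable) [OR] = 1 − (1−0.20) × (1−0.12) × (1−0.26) = 0.479040
P(Vent line fails) [OR] = 1 − (1−0.22) × (1−0.479040) = 0.593651
P(Control loop unavailable) [OR] = 1 − (1−0.43) × (1−0.28) = 0.589600
P(Block path unavailable) [AND] = 0.22 × 0.02 = 0.004400
P(Shutdown chain fails) [AND] = 0.25 × 0.41 × 0.17 = 0.017425
P(Relief train fails) [AND] = 0.16 × 0.10 × 0.11 × 0.017425 = 0.000031
P(HIPPS stage 2 fails) [OR] = 1 − (1−0.04) × (1−0.589600) × (1−0.004400) × (1−0.000031) = 0.607762
P(Pipeline overpressure) [OR] = 1 − (1−0.593651) × (1−0.607762) × (1−0.38) × (1−0.20) = 0.920945
Rounded to 4 decimal places: P(Pipeline overpressure) ≈ 0.9209.

0.9209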